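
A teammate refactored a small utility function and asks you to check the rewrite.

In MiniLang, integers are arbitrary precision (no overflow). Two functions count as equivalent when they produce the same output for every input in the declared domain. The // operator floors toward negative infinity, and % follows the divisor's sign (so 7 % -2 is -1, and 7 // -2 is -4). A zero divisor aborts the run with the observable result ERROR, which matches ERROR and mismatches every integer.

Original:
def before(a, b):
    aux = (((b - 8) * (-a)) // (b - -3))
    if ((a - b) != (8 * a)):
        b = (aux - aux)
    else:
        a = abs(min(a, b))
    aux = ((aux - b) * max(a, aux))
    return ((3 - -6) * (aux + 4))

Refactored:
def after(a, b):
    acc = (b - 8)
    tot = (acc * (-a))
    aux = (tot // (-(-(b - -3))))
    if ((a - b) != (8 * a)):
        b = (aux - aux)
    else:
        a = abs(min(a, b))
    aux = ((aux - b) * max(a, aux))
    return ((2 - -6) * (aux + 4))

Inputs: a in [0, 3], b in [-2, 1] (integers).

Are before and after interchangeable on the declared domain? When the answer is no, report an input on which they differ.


There is a counterexample at a=0, b=-2: 36 on one side, 32 on the other.
before: aux := 0 | ((a - b) != (8 * a)): true | b := 0 | aux := 0 | result 36
after: acc := -10 | tot := 0 | aux := 0 | ((a - b) != (8 * a)): true | b := 0 | aux := 0 | result 32
verdict: not equivalent; witness: a=0, b=-2


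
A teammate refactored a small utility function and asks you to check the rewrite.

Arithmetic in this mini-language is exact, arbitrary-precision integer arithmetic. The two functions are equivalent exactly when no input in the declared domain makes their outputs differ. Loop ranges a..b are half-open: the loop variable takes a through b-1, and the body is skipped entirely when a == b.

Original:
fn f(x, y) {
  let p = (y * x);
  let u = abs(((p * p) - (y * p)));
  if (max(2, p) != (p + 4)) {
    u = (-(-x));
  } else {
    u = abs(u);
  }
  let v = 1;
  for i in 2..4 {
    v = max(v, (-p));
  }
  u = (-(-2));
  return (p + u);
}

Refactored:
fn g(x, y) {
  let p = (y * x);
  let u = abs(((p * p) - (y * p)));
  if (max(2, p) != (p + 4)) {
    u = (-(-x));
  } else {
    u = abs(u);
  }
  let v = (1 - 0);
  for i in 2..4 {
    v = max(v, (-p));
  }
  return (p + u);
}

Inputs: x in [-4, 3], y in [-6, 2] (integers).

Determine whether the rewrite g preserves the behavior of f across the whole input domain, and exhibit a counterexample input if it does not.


Take x=-4, y=-6.
f: p=24, then u=720, then (max(2, p) != (p + 4)) is true, then u=-4, then v=1, then (i=2), then v=1, then (i=3), then v=1, then u=2, then returns 26
g: p=24, then u=720, then (max(2, p) != (p + 4)) is true, then u=-4, then v=1, then (i=2), then v=1, then (i=3), then v=1, then returns 20
26 != 20, so the rewrite changes behavior.
verdict: not equivalent; witness: x=-4, y=-6


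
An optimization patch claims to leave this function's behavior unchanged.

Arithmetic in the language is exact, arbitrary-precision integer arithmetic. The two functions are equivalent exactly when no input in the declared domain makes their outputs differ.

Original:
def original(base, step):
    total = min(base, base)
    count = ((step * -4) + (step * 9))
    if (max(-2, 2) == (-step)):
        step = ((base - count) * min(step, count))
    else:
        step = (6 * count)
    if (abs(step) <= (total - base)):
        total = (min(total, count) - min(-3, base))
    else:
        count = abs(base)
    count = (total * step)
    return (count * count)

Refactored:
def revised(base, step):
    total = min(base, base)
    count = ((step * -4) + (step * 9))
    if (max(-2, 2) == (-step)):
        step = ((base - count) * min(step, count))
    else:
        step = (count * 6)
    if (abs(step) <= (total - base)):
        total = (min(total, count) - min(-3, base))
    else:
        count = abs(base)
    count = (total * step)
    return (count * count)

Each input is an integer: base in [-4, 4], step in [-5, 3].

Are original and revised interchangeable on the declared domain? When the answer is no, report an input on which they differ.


The two are interchangeable: same computation, different form, and every declared input agrees.
Spot check at base=3, step=0 — original: total := 3 | count := 0 | (max(-2, 2) == (-step)): false | step := 0 | (abs(step) <= (total - base)): true | total := 3 | count := 0 | result 0. revised: total := 3 | count := 0 | (max(-2, 2) == (-step)): false | step := 0 | (abs(step) <= (total - base)): true | total := 3 | count := 0 | result 0. Both give 0.
An exhaustive pass over the 81 declared inputs shows identical outputs.
verdict: equivalent


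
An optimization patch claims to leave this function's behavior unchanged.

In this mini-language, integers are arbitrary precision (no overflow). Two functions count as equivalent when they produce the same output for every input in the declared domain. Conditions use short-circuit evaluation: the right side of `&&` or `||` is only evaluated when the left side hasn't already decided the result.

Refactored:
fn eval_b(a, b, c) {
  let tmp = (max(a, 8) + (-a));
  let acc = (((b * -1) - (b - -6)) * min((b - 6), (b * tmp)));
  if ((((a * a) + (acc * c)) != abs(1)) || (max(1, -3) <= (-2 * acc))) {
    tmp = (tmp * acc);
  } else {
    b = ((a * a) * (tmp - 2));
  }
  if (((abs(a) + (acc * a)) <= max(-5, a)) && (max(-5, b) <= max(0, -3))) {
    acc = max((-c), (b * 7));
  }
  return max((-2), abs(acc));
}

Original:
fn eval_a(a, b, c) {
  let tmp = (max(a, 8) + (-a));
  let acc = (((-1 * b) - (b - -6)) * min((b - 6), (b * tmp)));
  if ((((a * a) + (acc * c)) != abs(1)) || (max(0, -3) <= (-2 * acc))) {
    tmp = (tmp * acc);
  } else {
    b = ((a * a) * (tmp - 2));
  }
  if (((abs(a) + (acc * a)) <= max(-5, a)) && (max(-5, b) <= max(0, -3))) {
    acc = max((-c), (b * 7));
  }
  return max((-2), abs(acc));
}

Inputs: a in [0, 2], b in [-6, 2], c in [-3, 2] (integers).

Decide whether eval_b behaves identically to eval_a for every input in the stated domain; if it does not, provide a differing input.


Try a=1, b=-3, c=-3.
eval_a: tmp=7, then acc=0, then ((((a * a) + (acc * c)) != abs(1)) || (max(0, -3) <= (-2 * acc))) is true, then tmp=0, then (((abs(a) + (acc * a)) <= max(-5, a)) && (max(-5, b) <= max(0, -3))) is true, then acc=3, then returns 3
eval_b: tmp=7, then acc=0, then ((((a * a) + (acc * c)) != abs(1)) || (max(1, -3) <= (-2 * acc))) is false, then b=5, then (((abs(a) + (acc * a)) <= max(-5, a)) && (max(-5, b) <= max(0, -3))) is false, then returns 0
3 != 0, so the rewrite changes behavior.
verdict: not equivalent; witness: a=1, b=-3, c=-3


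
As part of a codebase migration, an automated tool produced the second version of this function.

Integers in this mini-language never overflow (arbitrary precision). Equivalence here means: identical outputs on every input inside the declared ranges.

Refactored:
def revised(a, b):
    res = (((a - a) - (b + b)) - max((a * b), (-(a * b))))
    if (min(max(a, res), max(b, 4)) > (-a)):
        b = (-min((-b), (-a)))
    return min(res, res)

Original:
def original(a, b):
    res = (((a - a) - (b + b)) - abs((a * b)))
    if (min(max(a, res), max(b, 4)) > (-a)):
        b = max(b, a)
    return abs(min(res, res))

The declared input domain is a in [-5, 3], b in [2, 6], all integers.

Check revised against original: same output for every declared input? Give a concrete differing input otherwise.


Run the pair on a=-5, b=2.
original: res becomes -14; next (min(max(a, res), max(b, 4)) > (-a)) evaluates to false; next final value 14
revised: res becomes -14; next (min(max(a, res), max(b, 4)) > (-a)) evaluates to false; next final value -14
14 and -14 differ, so these are not the same function on this domain.
verdict: not equivalent; witness: a=-5, b=2


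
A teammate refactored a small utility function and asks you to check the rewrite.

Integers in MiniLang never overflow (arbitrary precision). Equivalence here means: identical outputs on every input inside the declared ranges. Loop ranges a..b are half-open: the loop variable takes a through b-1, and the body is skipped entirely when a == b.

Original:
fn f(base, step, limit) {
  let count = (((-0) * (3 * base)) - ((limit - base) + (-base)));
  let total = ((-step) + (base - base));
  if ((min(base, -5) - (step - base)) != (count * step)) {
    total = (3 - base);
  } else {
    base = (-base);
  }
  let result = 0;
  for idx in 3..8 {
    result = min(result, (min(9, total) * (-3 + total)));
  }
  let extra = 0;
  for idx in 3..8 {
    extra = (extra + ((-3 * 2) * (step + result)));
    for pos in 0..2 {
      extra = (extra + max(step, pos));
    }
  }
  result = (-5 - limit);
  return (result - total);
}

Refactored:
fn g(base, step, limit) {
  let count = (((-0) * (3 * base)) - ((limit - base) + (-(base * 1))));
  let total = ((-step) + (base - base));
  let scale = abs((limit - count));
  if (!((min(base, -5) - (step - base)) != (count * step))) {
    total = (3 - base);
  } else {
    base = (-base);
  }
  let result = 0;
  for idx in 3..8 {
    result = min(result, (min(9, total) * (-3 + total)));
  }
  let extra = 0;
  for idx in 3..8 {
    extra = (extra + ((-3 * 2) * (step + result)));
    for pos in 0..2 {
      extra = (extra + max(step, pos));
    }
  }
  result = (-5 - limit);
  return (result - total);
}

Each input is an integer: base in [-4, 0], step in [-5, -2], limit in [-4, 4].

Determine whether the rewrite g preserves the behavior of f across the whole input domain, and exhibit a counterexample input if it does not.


Evaluate both at base=-4, step=-5, limit=-4.
f: count=-4, then total=5, then ((min(base, -5) - (step - base)) != (count * step)) is true, then total=7, then result=0, then (idx=3), then result=0, then (idx=4), then result=0, then (idx=5), then result=0, then (idx=6), then result=0, then (idx=7), then result=0, then extra=0, then (idx=3), then extra=30, then (pos=0), then extra=30, then (pos=1), then extra=31, then (idx=4), then extra=61, then (pos=0), then extra=61, then (pos=1), then extra=62, then (idx=5), then extra=92, then (pos=0), then extra=92, then (pos=1), then extra=93, then (idx=6), then extra=123, then (pos=0), then extra=123, then (pos=1), then extra=124, then (idx=7), then extra=154, then (pos=0), then extra=154, then (pos=1), then extra=155, then result=-1, then returns -8
g: count=-4, then total=5, then scale=0, then (!((min(base, -5) - (step - base)) != (count * step))) is false, then base=4, then result=0, then (idx=3), then result=0, then (idx=4), then result=0, then (idx=5), then result=0, then (idx=6), then result=0, then (idx=7), then result=0, then extra=0, then (idx=3), then extra=30, then (pos=0), then extra=30, then (pos=1), then extra=31, then (idx=4), then extra=61, then (pos=0), then extra=61, then (pos=1), then extra=62, then (idx=5), then extra=92, then (pos=0), then extra=92, then (pos=1), then extra=93, then (idx=6), then extra=123, then (pos=0), then extra=123, then (pos=1), then extra=124, then (idx=7), then extra=154, then (pos=0), then extra=154, then (pos=1), then extra=155, then result=-1, then returns -6
-8 != -6, so the rewrite changes behavior.
verdict: not equivalent; witness: base=-4, step=-5, limit=-4


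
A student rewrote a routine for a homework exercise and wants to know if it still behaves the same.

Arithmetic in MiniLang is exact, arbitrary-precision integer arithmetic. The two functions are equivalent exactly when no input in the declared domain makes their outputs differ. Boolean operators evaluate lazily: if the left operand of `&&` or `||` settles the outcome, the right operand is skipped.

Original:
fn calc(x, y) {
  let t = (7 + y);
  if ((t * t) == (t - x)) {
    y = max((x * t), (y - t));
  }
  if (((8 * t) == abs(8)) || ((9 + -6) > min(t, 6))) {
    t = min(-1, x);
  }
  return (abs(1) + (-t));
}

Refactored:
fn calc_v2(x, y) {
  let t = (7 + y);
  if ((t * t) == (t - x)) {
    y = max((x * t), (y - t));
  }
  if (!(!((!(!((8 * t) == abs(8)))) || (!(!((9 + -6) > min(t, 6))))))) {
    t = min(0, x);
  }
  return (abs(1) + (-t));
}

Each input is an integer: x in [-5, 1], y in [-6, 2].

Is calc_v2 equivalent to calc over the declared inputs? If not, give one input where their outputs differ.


Run the pair on x=0, y=-6.
calc: t := 1 | ((t * t) == (t - x)): true | y := 0 | (((8 * t) == abs(8)) || ((9 + -6) > min(t, 6))): true | t := -1 | result 2
calc_v2: t := 1 | ((t * t) == (t - x)): true | y := 0 | (!(!((!(!((8 * t) == abs(8)))) || (!(!((9 + -6) > min(t, 6))))))): true | t := 0 | result 1
2 vs 1 — the two versions disagree here.
verdict: not equivalent; witness: x=0, y=-6


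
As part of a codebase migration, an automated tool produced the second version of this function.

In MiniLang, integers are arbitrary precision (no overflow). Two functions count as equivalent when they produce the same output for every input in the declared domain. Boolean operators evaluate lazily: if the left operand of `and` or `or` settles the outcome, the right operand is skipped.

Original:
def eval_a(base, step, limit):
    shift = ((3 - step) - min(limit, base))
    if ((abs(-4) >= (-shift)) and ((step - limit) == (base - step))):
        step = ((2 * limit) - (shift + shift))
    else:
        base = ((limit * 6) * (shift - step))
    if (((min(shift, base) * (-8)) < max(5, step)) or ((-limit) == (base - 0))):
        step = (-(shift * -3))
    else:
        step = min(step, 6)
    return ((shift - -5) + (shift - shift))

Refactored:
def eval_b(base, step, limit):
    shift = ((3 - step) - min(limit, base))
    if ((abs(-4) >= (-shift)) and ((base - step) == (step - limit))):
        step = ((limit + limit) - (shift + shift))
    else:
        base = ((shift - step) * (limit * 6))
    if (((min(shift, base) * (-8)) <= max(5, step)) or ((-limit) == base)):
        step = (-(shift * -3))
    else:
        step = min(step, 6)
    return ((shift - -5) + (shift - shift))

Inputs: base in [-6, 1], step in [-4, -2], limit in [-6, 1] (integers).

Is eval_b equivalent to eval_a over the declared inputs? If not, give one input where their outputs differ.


The edit looks behavioral (`((min(shift, base) * (-8)) < max(5, step))` became `((min(shift, base) * (-8)) <= max(5, step))`), but over these ranges it never changes the outcome.
One worked example (base=-6, step=-3, limit=0) — eval_a: shift becomes 12; next ((abs(-4) >= (-shift)) and ((step - limit) == (base - step))) evaluates to true; next step becomes -24; next (((min(shift, base) * (-8)) < max(5, step)) or ((-limit) == (base - 0))) evaluates to false; next step becomes -24; next final value 17; eval_b: shift becomes 12; next ((abs(-4) >= (-shift)) and ((base - step) == (step - limit))) evaluates to true; next step becomes -24; next (((min(shift, base) * (-8)) <= max(5, step)) or ((-limit) == base)) evaluates to false; next step becomes -24; next final value 17; agreement on 17.
Sweeping the whole domain (192 inputs) finds no disagreement.
verdict: equivalent


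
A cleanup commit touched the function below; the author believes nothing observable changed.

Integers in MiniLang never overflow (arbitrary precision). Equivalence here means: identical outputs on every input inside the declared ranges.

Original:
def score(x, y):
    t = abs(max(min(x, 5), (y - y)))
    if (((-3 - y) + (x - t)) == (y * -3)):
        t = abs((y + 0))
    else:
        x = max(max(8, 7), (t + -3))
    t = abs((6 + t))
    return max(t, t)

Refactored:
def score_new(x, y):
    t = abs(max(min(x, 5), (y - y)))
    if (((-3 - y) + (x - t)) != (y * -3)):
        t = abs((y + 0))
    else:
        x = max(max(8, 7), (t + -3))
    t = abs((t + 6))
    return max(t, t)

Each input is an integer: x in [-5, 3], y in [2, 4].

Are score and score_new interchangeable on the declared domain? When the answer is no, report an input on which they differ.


Not equivalent: x=-5, y=2 separates them (6 vs 8).
score: t := 0 | (((-3 - y) + (x - t)) == (y * -3)): false | x := 8 | t := 6 | result 6
score_new: t := 0 | (((-3 - y) + (x - t)) != (y * -3)): true | t := 2 | t := 8 | result 8
verdict: not equivalent; witness: x=-5, y=2


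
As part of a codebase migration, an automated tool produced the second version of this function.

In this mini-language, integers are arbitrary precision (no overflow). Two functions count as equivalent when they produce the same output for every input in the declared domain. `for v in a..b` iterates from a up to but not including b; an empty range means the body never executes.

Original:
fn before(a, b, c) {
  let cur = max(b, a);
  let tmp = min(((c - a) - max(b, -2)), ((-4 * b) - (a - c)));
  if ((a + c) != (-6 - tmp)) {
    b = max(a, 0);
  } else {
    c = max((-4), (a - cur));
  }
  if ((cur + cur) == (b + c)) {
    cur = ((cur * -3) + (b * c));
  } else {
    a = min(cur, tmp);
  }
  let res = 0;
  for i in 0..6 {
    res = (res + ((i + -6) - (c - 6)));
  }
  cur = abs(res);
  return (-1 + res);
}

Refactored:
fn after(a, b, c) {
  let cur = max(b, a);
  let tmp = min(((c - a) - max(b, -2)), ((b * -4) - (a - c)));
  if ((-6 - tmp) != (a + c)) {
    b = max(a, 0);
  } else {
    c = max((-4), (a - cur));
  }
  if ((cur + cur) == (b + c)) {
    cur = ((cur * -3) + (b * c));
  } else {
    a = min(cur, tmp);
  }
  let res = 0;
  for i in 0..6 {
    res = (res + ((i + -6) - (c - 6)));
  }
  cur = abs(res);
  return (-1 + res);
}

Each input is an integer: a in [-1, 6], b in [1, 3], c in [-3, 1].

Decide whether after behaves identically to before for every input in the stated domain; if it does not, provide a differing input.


This is a faithful refactor — same computation, different form, but the computed results match everywhere.
Spot check at a=1, b=1, c=-3 — before: cur=1, then tmp=-8, then ((a + c) != (-6 - tmp)) is true, then b=1, then ((cur + cur) == (b + c)) is false, then a=-8, then res=0, then (i=0), then res=3, then (i=1), then res=7, then (i=2), then res=12, then (i=3), then res=18, then (i=4), then res=25, then (i=5), then res=33, then cur=33, then returns 32. after: cur=1, then tmp=-8, then ((-6 - tmp) != (a + c)) is true, then b=1, then ((cur + cur) == (b + c)) is false, then a=-8, then res=0, then (i=0), then res=3, then (i=1), then res=7, then (i=2), then res=12, then (i=3), then res=18, then (i=4), then res=25, then (i=5), then res=33, then cur=33, then returns 32. Both give 32.
Sweeping the whole domain (120 inputs) finds no disagreement.
verdict: equivalent


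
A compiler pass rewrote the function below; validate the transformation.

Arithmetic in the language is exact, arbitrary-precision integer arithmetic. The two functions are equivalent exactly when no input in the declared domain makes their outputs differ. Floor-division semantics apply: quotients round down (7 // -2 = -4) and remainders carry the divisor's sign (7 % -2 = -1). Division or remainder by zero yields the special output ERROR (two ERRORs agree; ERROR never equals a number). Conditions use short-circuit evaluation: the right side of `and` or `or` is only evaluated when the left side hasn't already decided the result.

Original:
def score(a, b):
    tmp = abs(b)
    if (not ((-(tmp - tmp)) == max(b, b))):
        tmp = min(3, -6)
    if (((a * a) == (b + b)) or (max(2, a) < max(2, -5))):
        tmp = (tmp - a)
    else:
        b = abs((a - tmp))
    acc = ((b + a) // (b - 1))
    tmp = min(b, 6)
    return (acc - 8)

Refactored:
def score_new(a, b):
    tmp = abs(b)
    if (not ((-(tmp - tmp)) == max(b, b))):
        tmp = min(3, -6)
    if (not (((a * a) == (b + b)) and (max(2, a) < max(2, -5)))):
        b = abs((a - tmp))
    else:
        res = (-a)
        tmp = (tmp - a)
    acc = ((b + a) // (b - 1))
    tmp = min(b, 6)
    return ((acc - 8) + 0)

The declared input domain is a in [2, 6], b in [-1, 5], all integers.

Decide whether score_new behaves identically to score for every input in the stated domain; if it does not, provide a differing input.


Try a=2, b=2.
score: tmp = 2; (not ((-(tmp - tmp)) == max(b, b))) -> true; tmp = -6; (((a * a) == (b + b)) or (max(2, a) < max(2, -5))) -> true; tmp = -8; acc = 4; tmp = 2; return -4
score_new: tmp = 2; (not ((-(tmp - tmp)) == max(b, b))) -> true; tmp = -6; (not (((a * a) == (b + b)) and (max(2, a) < max(2, -5)))) -> true; b = 8; acc = 1; tmp = 6; return -7
-4 != -7, so the rewrite changes behavior.
verdict: not equivalent; witness: a=2, b=2


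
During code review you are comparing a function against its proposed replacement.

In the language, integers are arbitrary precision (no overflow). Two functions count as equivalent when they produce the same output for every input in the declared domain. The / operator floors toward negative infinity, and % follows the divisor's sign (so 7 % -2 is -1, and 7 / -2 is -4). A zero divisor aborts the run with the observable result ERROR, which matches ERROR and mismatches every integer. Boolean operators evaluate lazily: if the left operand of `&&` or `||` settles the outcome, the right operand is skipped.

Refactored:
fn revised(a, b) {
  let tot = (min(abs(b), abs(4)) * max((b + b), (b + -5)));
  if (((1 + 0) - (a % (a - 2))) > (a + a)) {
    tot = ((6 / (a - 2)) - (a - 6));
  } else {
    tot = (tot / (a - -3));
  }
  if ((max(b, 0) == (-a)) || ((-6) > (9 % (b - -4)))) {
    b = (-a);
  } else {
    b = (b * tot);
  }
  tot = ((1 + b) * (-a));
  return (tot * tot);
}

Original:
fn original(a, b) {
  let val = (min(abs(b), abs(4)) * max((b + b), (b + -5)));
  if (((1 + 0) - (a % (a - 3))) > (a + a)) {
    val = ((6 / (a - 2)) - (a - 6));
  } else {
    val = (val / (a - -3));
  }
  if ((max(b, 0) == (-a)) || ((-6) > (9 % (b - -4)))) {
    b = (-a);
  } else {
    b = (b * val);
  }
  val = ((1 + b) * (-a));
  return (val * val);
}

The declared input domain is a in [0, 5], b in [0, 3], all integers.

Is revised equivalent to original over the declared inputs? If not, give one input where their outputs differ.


At a=2, b=0: original gives 4, revised gives ERROR.
verdict: not equivalent; witness: a=2, b=0


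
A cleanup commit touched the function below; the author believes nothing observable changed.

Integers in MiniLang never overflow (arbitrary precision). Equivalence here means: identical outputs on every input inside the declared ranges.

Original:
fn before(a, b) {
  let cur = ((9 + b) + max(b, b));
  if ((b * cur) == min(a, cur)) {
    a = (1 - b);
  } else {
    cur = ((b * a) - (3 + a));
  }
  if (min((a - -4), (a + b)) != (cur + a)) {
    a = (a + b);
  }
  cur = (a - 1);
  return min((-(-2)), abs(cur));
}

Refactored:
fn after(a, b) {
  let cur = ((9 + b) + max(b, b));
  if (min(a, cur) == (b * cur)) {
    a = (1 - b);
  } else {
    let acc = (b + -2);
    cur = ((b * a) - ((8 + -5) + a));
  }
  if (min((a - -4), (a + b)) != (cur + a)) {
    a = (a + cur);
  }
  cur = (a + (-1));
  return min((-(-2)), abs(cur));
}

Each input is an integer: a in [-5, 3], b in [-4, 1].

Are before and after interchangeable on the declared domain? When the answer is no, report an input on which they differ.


On input a=-5, b=-1, before returns 2 while after returns 1.
verdict: not equivalent; witness: a=-5, b=-1


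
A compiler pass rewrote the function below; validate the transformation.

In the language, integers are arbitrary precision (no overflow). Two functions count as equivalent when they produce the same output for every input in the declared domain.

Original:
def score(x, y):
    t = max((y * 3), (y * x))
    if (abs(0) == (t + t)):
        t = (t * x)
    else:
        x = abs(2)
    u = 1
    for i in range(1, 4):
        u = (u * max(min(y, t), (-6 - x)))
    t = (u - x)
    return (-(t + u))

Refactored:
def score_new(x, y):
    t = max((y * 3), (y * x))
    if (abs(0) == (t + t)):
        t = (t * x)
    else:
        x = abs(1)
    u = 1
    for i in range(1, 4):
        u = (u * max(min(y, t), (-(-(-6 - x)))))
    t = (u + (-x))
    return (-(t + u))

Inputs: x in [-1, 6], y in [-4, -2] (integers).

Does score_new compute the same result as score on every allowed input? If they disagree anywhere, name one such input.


The rewrite breaks on x=-1, y=-4, where the results are 130 and 129.
score: t=4, then (abs(0) == (t + t)) is false, then x=2, then u=1, then (i=1), then u=-4, then (i=2), then u=16, then (i=3), then u=-64, then t=-66, then returns 130
score_new: t=4, then (abs(0) == (t + t)) is false, then x=1, then u=1, then (i=1), then u=-4, then (i=2), then u=16, then (i=3), then u=-64, then t=-65, then returns 129
verdict: not equivalent; witness: x=-1, y=-4


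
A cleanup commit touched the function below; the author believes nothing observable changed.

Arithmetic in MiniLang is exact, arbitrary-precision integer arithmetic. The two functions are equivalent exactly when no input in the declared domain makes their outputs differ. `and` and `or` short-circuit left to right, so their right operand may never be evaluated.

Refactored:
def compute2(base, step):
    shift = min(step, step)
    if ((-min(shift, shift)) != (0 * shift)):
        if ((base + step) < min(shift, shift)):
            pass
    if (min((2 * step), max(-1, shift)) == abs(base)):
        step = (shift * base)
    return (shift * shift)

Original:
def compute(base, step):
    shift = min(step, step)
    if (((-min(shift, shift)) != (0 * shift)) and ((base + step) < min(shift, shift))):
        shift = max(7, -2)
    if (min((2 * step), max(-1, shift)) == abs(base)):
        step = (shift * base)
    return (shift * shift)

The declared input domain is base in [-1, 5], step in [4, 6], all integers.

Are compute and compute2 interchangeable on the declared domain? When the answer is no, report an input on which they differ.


Run the pair on base=-1, step=4.
compute: shift=4, then (((-min(shift, shift)) != (0 * shift)) and ((base + step) < min(shift, shift))) is true, then shift=7, then (min((2 * step), max(-1, shift)) == abs(base)) is false, then returns 49
compute2: shift=4, then ((-min(shift, shift)) != (0 * shift)) is true, then ((base + step) < min(shift, shift)) is true, then (min((2 * step), max(-1, shift)) == abs(base)) is false, then returns 16
49 and 16 differ, so these are not the same function on this domain.
verdict: not equivalent; witness: base=-1, step=4


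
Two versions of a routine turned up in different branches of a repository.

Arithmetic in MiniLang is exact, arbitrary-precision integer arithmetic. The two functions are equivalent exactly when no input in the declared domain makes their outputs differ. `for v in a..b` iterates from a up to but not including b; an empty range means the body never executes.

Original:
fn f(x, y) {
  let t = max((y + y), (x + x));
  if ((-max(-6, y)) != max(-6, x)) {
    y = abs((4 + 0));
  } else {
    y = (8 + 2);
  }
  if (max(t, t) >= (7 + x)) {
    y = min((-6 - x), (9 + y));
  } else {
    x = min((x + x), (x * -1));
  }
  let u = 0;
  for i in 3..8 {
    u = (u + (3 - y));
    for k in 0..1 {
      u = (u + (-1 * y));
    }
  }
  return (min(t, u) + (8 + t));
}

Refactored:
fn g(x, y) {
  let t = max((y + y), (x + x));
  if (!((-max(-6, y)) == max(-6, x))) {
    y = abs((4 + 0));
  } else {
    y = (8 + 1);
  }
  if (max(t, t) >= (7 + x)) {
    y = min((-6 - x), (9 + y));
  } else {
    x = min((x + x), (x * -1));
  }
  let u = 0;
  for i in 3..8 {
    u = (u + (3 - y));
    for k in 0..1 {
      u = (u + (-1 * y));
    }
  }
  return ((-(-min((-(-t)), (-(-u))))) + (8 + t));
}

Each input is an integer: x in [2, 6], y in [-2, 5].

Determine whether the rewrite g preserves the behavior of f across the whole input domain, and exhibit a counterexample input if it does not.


These are not equivalent — on x=2, y=-2 the outputs split (-73 vs -63).
f: t becomes 4; next ((-max(-6, y)) != max(-6, x)) evaluates to false; next y becomes 10; next (max(t, t) >= (7 + x)) evaluates to false; next x becomes -2; next u becomes 0; next at i=3:; next u becomes -7; next at k=0:; next u becomes -17; next at i=4:; next u becomes -24; next at k=0:; next u becomes -34; next at i=5:; next u becomes -41; next at k=0:; next u becomes -51; next at i=6:; next u becomes -58; next at k=0:; next u becomes -68; next at i=7:; next u becomes -75; next at k=0:; next u becomes -85; next final value -73
g: t becomes 4; next (!((-max(-6, y)) == max(-6, x))) evaluates to false; next y becomes 9; next (max(t, t) >= (7 + x)) evaluates to false; next x becomes -2; next u becomes 0; next at i=3:; next u becomes -6; next at k=0:; next u becomes -15; next at i=4:; next u becomes -21; next at k=0:; next u becomes -30; next at i=5:; next u becomes -36; next at k=0:; next u becomes -45; next at i=6:; next u becomes -51; next at k=0:; next u becomes -60; next at i=7:; next u becomes -66; next at k=0:; next u becomes -75; next final value -63
verdict: not equivalent; witness: x=2, y=-2


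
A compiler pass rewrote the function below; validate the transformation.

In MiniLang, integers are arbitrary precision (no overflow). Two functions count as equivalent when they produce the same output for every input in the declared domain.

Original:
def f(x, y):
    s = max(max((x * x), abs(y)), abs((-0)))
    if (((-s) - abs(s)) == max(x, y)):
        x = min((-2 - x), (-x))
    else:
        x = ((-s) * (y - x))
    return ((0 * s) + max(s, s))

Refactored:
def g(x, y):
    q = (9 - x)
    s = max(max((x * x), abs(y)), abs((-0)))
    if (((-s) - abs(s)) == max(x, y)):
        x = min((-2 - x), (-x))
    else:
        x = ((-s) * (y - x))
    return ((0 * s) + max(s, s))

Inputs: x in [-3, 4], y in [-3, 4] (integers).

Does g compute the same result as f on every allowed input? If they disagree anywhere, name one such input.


The two versions differ — the changes include constant usage differs; local variable names differ; statement counts differ; arithmetic usage differs.
Tracing x=-2, y=4: f: s = 4; (((-s) - abs(s)) == max(x, y)) -> false; x = -24; return 4 | g: q = 11; s = 4; (((-s) - abs(s)) == max(x, y)) -> false; x = -24; return 4 — matching result 4.
Across all 64 domain points the two functions coincide.
verdict: equivalent


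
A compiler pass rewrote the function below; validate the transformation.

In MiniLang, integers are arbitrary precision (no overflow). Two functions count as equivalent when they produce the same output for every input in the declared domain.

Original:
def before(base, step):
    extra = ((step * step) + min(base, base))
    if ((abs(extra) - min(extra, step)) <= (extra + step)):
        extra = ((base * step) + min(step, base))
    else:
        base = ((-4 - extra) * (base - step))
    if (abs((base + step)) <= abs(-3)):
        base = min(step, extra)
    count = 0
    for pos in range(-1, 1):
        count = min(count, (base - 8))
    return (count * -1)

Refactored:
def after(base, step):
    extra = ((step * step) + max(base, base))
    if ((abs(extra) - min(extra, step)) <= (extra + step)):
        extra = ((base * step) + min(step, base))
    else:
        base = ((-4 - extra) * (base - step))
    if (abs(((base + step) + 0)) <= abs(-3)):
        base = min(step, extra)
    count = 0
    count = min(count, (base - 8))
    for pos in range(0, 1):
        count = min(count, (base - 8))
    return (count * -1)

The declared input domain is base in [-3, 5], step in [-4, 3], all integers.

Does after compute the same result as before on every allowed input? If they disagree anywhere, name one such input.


The suspicious edit (`min(base, base)` became `max(base, base)`) never changes the result for any input inside the declared domain.
As a probe, take base=4, step=-4: before runs extra := 20 | ((abs(extra) - min(extra, step)) <= (extra + step)): false | base := -192 | (abs((base + step)) <= abs(-3)): false | count := 0 | iter pos=-1: | count := -200 | iter pos=0: | count := -200 | result 200; after runs extra := 20 | ((abs(extra) - min(extra, step)) <= (extra + step)): false | base := -192 | (abs(((base + step) + 0)) <= abs(-3)): false | count := 0 | count := -200 | iter pos=0: | count := -200 | result 200; both end at 200.
Checked all 72 inputs in the declared domain: the outputs agree on every one.
verdict: equivalent


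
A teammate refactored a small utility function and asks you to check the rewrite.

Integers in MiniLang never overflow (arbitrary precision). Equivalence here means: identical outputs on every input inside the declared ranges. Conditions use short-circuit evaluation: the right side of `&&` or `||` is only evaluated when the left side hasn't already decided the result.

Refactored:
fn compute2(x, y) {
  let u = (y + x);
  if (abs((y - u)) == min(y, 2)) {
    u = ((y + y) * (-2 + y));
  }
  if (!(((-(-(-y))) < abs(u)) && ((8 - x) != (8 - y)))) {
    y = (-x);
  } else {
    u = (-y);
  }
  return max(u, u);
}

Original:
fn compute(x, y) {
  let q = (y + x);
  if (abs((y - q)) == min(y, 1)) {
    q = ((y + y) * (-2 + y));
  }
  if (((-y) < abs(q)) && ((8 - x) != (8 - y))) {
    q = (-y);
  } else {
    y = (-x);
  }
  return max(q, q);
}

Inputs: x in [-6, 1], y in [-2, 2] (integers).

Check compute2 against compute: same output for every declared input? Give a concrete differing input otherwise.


The edit looks behavioral (`1` became `2`), but over these ranges it never changes the outcome; all 40 inputs agree.
verdict: equivalent


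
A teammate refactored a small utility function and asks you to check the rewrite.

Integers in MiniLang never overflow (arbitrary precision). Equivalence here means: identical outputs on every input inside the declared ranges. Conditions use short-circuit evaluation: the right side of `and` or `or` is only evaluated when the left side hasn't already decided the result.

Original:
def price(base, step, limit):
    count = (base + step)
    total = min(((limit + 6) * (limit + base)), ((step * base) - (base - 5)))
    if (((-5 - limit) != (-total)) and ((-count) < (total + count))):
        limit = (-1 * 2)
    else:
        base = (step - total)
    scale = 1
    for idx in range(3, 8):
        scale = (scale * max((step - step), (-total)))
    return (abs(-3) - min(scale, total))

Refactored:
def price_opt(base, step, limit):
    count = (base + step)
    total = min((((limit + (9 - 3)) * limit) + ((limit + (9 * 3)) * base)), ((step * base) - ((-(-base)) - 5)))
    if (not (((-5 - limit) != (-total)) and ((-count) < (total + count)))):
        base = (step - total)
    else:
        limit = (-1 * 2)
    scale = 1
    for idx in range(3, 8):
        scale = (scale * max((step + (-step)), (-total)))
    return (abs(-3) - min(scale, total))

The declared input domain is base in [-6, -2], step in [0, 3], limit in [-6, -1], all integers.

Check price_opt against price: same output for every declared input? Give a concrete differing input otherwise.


base=-6, step=0, limit=-6 yields 3 from price but 129 from price_opt.
verdict: not equivalent; witness: base=-6, step=0, limit=-6


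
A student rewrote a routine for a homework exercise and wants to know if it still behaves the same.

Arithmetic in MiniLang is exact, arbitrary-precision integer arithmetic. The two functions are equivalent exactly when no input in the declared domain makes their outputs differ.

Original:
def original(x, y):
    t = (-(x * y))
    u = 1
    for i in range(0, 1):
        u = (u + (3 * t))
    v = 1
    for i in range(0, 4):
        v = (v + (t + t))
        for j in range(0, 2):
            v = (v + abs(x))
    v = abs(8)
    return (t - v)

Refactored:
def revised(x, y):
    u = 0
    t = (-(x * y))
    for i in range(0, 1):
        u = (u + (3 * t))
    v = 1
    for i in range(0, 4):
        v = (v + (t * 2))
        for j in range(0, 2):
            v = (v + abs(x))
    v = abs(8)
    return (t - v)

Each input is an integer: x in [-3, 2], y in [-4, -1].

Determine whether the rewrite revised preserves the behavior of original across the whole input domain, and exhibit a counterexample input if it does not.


Equivalent. The one real change (`1` became `0`) has no effect anywhere in the declared ranges.
Across all 24 domain points the two functions coincide.
As a probe, take x=1, y=-4: original runs t=4, then u=1, then (i=0), then u=13, then v=1, then (i=0), then v=9, then (j=0), then v=10, then (j=1), then v=11, then (i=1), then v=19, then (j=0), then v=20, then (j=1), then v=21, then (i=2), then v=29, then (j=0), then v=30, then (j=1), then v=31, then (i=3), then v=39, then (j=0), then v=40, then (j=1), then v=41, then v=8, then returns -4; revised runs u=0, then t=4, then (i=0), then u=12, then v=1, then (i=0), then v=9, then (j=0), then v=10, then (j=1), then v=11, then (i=1), then v=19, then (j=0), then v=20, then (j=1), then v=21, then (i=2), then v=29, then (j=0), then v=30, then (j=1), then v=31, then (i=3), then v=39, then (j=0), then v=40, then (j=1), then v=41, then v=8, then returns -4; both end at -4.
verdict: equivalent


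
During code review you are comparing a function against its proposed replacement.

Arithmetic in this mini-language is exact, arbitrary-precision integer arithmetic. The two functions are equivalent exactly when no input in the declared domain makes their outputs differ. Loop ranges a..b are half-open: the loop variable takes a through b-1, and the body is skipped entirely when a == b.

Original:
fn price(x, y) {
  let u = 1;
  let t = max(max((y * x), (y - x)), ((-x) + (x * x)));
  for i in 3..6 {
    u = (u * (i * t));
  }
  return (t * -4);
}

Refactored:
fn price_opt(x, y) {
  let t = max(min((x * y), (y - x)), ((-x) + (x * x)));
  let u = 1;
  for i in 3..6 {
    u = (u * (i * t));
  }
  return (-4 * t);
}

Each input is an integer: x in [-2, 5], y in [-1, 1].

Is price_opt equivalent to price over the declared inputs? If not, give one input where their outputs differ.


There is a counterexample at x=0, y=1: -4 on one side, 0 on the other.
price: u=1, then t=1, then (i=3), then u=3, then (i=4), then u=12, then (i=5), then u=60, then returns -4
price_opt: t=0, then u=1, then (i=3), then u=0, then (i=4), then u=0, then (i=5), then u=0, then returns 0
verdict: not equivalent; witness: x=0, y=1


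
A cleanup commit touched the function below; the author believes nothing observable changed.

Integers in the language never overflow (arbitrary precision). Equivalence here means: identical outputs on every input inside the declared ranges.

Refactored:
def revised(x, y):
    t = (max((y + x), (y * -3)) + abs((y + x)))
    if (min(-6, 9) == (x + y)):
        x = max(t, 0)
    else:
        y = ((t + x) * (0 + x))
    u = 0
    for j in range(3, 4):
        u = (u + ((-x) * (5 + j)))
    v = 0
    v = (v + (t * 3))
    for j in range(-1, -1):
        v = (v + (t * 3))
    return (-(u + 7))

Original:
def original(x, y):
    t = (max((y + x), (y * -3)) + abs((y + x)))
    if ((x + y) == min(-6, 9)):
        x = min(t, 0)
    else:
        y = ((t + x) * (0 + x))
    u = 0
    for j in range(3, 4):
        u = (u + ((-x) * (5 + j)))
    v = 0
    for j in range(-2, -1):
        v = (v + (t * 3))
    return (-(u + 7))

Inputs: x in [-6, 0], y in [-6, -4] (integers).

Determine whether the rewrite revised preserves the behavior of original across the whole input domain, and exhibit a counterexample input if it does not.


Not equivalent: x=-2, y=-4 separates them (-7 vs 137).
original: t = 18; ((x + y) == min(-6, 9)) -> true; x = 0; u = 0; [j=3]; u = 0; v = 0; [j=-2]; v = 54; return -7
revised: t = 18; (min(-6, 9) == (x + y)) -> true; x = 18; u = 0; [j=3]; u = -144; v = 0; v = 54; the j loop: no iterations; return 137
verdict: not equivalent; witness: x=-2, y=-4


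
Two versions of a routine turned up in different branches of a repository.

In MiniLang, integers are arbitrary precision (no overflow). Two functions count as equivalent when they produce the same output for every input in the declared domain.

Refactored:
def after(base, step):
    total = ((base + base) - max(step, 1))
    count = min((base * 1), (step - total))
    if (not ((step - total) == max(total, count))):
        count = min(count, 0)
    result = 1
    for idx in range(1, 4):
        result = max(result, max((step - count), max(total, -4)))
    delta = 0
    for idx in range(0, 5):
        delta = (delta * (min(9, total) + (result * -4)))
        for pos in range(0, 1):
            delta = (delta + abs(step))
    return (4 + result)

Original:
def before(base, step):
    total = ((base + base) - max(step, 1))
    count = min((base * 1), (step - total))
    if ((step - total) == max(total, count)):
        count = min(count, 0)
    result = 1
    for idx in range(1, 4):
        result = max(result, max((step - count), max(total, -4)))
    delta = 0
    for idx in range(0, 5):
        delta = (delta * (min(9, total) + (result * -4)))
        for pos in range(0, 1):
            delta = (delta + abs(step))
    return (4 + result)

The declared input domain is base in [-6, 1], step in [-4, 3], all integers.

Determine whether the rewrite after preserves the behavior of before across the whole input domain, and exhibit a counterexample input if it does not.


Try base=1, step=2.
before: total = 0; count = 1; ((step - total) == max(total, count)) -> false; result = 1; [idx=1]; result = 1; [idx=2]; result = 1; [idx=3]; result = 1; delta = 0; [idx=0]; delta = 0; [pos=0]; delta = 2; [idx=1]; delta = -8; [pos=0]; delta = -6; [idx=2]; delta = 24; [pos=0]; delta = 26; [idx=3]; delta = -104; [pos=0]; delta = -102; [idx=4]; delta = 408; [pos=0]; delta = 410; return 5
after: total = 0; count = 1; (not ((step - total) == max(total, count))) -> true; count = 0; result = 1; [idx=1]; result = 2; [idx=2]; result = 2; [idx=3]; result = 2; delta = 0; [idx=0]; delta = 0; [pos=0]; delta = 2; [idx=1]; delta = -16; [pos=0]; delta = -14; [idx=2]; delta = 112; [pos=0]; delta = 114; [idx=3]; delta = -912; [pos=0]; delta = -910; [idx=4]; delta = 7280; [pos=0]; delta = 7282; return 6
5 against 6: the behavior changed.
verdict: not equivalent; witness: base=1, step=2
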